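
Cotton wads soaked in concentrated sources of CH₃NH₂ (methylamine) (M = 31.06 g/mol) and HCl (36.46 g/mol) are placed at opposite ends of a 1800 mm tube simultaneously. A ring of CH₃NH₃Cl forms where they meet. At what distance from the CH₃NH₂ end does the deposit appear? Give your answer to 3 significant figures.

Graham's law gives d_CH₃NH₂/d_HCl = rate_CH₃NH₂/rate_HCl = √(M_HCl/M_CH₃NH₂) = √(36.46/31.06) = 1.083.
With d_CH₃NH₂ + d_HCl = 1800 mm, d_HCl = 1800/(1 + 1.083) = 864.0 mm.
d_CH₃NH₂ = 1800 − 864.0 = 936 mm.

936 mm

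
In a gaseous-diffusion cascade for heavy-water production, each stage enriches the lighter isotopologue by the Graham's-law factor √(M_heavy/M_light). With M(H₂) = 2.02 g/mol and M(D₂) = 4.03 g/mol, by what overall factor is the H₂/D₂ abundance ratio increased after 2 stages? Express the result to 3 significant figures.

After 2 stages the ratio has grown by (√(4.03/2.02))^2 = (4.03/2.02)^(2/2).
= 1.99505^1 = 2.00.

2.00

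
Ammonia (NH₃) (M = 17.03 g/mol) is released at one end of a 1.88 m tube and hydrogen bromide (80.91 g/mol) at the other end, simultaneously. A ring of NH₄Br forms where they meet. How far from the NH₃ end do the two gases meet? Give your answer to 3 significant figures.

1.29 m

Distances travelled in equal time are proportional to diffusion rates, so d_NH₃/d_HBr = √(M_HBr/M_NH₃) = √(80.91/17.03) = 2.180.
With d_NH₃ + d_HBr = 1.88 m, d_HBr = 1.88/(1 + 2.180) = 0.5913 m.
d_NH₃ = 1.88 − 0.5913 = 1.29 m.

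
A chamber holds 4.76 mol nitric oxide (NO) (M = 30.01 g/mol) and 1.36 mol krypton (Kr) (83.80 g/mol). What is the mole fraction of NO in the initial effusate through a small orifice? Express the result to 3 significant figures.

0.854

Each component's effusion rate ∝ (its partial pressure)·(1/√M) ∝ n_i/√M_i.
So x_NO in the escaping gas = (n_NO/√M_NO) / Σ(n_i/√M_i)
= (4.76/√30.01) / (4.76/√30.01 + 1.36/√83.80) = 0.8689/(0.8689 + 0.1486) = 0.854.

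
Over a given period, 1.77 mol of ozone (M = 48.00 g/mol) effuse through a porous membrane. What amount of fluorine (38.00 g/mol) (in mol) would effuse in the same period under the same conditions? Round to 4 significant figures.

Using Graham's law: rate_F₂/rate_O₃ = √(M_O₃/M_F₂) = √(48.00/38.00) = √1.263 = 1.124.
So the amount for F₂ is 1.77 × 1.124 = 1.989 mol.

1.989 mol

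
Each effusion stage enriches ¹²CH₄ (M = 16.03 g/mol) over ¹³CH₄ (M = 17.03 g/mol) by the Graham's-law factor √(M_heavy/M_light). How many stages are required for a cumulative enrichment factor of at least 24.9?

Single-stage factor α = √(17.03/16.03), so ln α = ½ ln(1.06238) = 0.03026.
Need α^N ≥ 24.9 ⇒ N ≥ ln(24.9) / ln α = 3.215 / 0.03026 = 106.25.
Rounding up, N = 107 stages.

107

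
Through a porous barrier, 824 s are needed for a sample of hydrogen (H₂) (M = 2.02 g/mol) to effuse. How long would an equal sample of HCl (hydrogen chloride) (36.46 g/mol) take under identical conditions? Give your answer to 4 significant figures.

3501 s

Using Graham's law: t_HCl/t_H₂ = √(M_HCl/M_H₂) = √(36.46/2.02) = √18.05 = 4.248.
So the time for HCl is 824 × 4.248 = 3501 s.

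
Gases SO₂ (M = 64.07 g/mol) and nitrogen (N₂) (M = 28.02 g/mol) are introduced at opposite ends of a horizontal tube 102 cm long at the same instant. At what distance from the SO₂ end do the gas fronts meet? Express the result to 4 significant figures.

Graham's law gives d_SO₂/d_N₂ = rate_SO₂/rate_N₂ = √(M_N₂/M_SO₂) = √(28.02/64.07) = 0.6613.
With d_SO₂ + d_N₂ = 102 cm, d_N₂ = 102/(1 + 0.6613) = 61.40 cm.
d_SO₂ = 102 − 61.40 = 40.60 cm.

40.60 cm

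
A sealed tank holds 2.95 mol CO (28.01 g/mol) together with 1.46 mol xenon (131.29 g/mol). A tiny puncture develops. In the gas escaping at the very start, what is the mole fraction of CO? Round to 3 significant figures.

Rate_i ∝ x_i/√M_i (Graham's law weighted by mole fraction), so the effusate composition follows n_i/√M_i.
So x_CO in the escaping gas = (n_CO/√M_CO) / Σ(n_i/√M_i)
= (2.95/√28.01) / (2.95/√28.01 + 1.46/√131.29) = 0.5574/(0.5574 + 0.1274) = 0.814.

0.814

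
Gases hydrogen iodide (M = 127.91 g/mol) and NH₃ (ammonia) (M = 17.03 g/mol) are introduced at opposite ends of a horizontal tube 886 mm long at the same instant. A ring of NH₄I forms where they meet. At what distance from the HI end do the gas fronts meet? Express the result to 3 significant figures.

237 mm

Graham's law gives d_HI/d_NH₃ = rate_HI/rate_NH₃ = √(M_NH₃/M_HI) = √(17.03/127.91) = 0.3649.
With d_HI + d_NH₃ = 886 mm, d_NH₃ = 886/(1 + 0.3649) = 649.1 mm.
d_HI = 886 − 649.1 = 237 mm.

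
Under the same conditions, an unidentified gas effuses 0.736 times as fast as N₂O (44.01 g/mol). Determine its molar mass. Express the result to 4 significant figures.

81.24 g/mol

Since effusion rate ∝ 1/√M, rate_X/rate_N₂O = √(M_N₂O/M_X).
0.736 = √(44.01/M_X)
M_X = 44.01 / 0.736² = 44.01 / 0.5417 = 81.24 g/mol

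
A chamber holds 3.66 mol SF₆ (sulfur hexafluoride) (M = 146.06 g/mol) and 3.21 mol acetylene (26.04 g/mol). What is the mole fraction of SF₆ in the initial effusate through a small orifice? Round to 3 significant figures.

Effusion rate of each component ∝ n_i/√M_i (partial pressure × 1/√M).
So x_SF₆ in the escaping gas = (n_SF₆/√M_SF₆) / Σ(n_i/√M_i)
= (3.66/√146.06) / (3.66/√146.06 + 3.21/√26.04) = 0.3028/(0.3028 + 0.6290) = 0.325.

0.325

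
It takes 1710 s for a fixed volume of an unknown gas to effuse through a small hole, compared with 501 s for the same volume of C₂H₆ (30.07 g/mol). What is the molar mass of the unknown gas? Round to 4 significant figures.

From Graham's law, t_X/t_C₂H₆ = √(M_X/M_C₂H₆).
1710/501 = 3.413 = √(M_X/30.07)
M_X = 30.07 × 3.413² = 30.07 × 11.65 = 350.3 g/mol

350.3 g/mol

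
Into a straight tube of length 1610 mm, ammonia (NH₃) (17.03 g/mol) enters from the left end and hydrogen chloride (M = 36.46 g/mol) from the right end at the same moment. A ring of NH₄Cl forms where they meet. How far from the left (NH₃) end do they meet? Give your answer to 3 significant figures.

956 mm

The fronts meet when d_NH₃ + d_HCl = L with d_NH₃/d_HCl = √(M_HCl/M_NH₃) (Graham's law). Here √(M_HCl/M_NH₃) = √(36.46/17.03) = 1.463.
With d_NH₃ + d_HCl = 1610 mm, d_HCl = 1610/(1 + 1.463) = 653.6 mm.
d_NH₃ = 1610 − 653.6 = 956 mm.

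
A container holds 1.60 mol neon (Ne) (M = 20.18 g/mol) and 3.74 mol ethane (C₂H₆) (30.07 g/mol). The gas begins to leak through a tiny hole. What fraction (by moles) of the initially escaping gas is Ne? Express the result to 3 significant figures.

0.343

The effusion rate of species i is ∝ p_i/√M_i ∝ n_i/√M_i.
Mole fraction of Ne in the effusate = (n_Ne/√M_Ne) / (n_Ne/√M_Ne + n_C₂H₆/√M_C₂H₆)
= (1.60/√20.18) / (1.60/√20.18 + 3.74/√30.07) = 0.3562/(0.3562 + 0.6820) = 0.343.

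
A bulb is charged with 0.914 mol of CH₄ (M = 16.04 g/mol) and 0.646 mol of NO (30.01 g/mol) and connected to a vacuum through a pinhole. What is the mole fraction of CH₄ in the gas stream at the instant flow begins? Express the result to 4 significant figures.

0.6593

Rate_i ∝ x_i/√M_i (Graham's law weighted by mole fraction), so the effusate composition follows n_i/√M_i.
Mole fraction of CH₄ in the effusate = (n_CH₄/√M_CH₄) / (n_CH₄/√M_CH₄ + n_NO/√M_NO)
= (0.914/√16.04) / (0.914/√16.04 + 0.646/√30.01) = 0.2282/(0.2282 + 0.1179) = 0.6593.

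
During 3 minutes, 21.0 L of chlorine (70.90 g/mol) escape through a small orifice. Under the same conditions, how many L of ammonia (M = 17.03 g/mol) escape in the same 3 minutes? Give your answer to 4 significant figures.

42.85 L

Using Graham's law: rate_NH₃/rate_Cl₂ = √(M_Cl₂/M_NH₃) = √(70.90/17.03) = √4.163 = 2.040.
So the volume for NH₃ is 21.0 × 2.040 = 42.85 L.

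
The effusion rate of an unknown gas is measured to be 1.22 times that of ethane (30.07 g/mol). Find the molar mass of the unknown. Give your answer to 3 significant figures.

20.2 g/mol

Using Graham's law: rate_X/rate_C₂H₆ = √(M_C₂H₆/M_X).
1.22 = √(30.07/M_X)
M_X = 30.07 / 1.22² = 30.07 / 1.488 = 20.2 g/mol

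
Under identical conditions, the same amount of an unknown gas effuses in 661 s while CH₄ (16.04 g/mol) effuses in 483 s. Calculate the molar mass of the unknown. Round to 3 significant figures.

30.0 g/mol

Using Graham's law: t_X/t_CH₄ = √(M_X/M_CH₄).
661/483 = 1.369 = √(M_X/16.04)
M_X = 16.04 × 1.369² = 16.04 × 1.873 = 30.0 g/mol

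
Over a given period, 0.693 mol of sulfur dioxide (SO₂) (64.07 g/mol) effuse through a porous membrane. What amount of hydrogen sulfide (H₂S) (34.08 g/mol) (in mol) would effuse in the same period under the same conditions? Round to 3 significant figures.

From Graham's law, rate_H₂S/rate_SO₂ = √(M_SO₂/M_H₂S) = √(64.07/34.08) = √1.880 = 1.371.
So the amount for H₂S is 0.693 × 1.371 = 0.950 mol.

0.950 mol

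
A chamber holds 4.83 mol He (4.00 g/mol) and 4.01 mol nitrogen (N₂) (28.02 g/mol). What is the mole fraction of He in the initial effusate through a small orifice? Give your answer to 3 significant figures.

Each component's effusion rate ∝ (its partial pressure)·(1/√M) ∝ n_i/√M_i.
x_He(eff) = (n_He/√M_He) / (n_He/√M_He + n_N₂/√M_N₂)
= (4.83/√4.00) / (4.83/√4.00 + 4.01/√28.02) = 2.415/(2.415 + 0.7575) = 0.761.

0.761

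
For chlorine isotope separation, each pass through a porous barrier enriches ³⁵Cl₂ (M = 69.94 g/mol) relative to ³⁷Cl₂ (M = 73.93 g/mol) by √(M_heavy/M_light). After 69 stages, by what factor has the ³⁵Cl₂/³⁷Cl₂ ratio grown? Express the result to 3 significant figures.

After 69 stages the ratio has grown by (√(73.93/69.94))^69 = (73.93/69.94)^(69/2).
= 1.05705^(69/2) = 6.78.

6.78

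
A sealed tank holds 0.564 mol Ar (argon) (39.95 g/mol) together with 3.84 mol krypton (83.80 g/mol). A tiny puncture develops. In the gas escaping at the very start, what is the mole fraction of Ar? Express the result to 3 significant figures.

Each component's effusion rate ∝ (its partial pressure)·(1/√M) ∝ n_i/√M_i.
So x_Ar in the escaping gas = (n_Ar/√M_Ar) / Σ(n_i/√M_i)
= (0.564/√39.95) / (0.564/√39.95 + 3.84/√83.80) = 0.08923/(0.08923 + 0.4195) = 0.175.

0.175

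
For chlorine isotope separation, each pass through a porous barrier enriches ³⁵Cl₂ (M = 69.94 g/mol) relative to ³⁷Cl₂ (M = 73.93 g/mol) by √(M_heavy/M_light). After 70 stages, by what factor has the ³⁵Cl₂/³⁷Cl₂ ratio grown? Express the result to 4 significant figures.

The single-stage factor is √(M_heavy/M_light), so 70 stages give [√(73.93/69.94)]^70 = (73.93/69.94)^(70/2).
= 1.05705^35 = 6.972.

6.972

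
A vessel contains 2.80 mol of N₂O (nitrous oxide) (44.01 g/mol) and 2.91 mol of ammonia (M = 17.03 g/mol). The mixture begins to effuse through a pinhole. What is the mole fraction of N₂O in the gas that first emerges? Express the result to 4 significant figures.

0.3744

The effusion rate of species i is ∝ p_i/√M_i ∝ n_i/√M_i.
So x_N₂O in the escaping gas = (n_N₂O/√M_N₂O) / Σ(n_i/√M_i)
= (2.80/√44.01) / (2.80/√44.01 + 2.91/√17.03) = 0.4221/(0.4221 + 0.7052) = 0.3744.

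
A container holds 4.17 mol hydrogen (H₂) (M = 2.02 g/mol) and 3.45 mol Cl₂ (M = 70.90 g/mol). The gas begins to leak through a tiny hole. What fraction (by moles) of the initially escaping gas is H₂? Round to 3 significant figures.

0.877

The effusion rate of species i is ∝ p_i/√M_i ∝ n_i/√M_i.
So x_H₂ in the escaping gas = (n_H₂/√M_H₂) / Σ(n_i/√M_i)
= (4.17/√2.02) / (4.17/√2.02 + 3.45/√70.90) = 2.934/(2.934 + 0.4097) = 0.877.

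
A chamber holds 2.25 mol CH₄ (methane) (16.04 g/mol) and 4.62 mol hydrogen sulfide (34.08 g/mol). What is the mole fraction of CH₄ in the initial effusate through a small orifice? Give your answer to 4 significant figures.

The effusion rate of species i is ∝ p_i/√M_i ∝ n_i/√M_i.
Mole fraction of CH₄ in the effusate = (n_CH₄/√M_CH₄) / (n_CH₄/√M_CH₄ + n_H₂S/√M_H₂S)
= (2.25/√16.04) / (2.25/√16.04 + 4.62/√34.08) = 0.5618/(0.5618 + 0.7914) = 0.4152.

0.4152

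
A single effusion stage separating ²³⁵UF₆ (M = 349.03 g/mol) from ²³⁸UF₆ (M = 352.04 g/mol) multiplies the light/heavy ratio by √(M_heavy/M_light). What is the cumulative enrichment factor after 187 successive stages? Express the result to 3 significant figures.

2.23

After 187 stages the ratio has grown by (√(352.04/349.03))^187 = (352.04/349.03)^(187/2).
= 1.00862^(187/2) = 2.23.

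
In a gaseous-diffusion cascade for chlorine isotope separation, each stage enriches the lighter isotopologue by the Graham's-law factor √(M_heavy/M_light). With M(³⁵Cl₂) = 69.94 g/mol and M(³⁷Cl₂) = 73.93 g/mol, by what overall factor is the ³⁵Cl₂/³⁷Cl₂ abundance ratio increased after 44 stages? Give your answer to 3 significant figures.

3.39

After 44 stages the ratio has grown by (√(73.93/69.94))^44 = (73.93/69.94)^(44/2).
= 1.05705^22 = 3.39.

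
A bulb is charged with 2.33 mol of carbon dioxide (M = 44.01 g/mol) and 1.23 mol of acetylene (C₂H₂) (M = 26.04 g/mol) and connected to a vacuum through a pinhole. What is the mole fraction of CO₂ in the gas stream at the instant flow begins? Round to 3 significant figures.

0.593

Rate_i ∝ x_i/√M_i (Graham's law weighted by mole fraction), so the effusate composition follows n_i/√M_i.
Mole fraction of CO₂ in the effusate = (n_CO₂/√M_CO₂) / (n_CO₂/√M_CO₂ + n_C₂H₂/√M_C₂H₂)
= (2.33/√44.01) / (2.33/√44.01 + 1.23/√26.04) = 0.3512/(0.3512 + 0.2410) = 0.593.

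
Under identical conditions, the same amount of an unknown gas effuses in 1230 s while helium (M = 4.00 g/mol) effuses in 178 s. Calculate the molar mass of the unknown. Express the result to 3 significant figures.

From Graham's law, t_X/t_He = √(M_X/M_He).
1230/178 = 6.910 = √(M_X/4.00)
M_X = 4.00 × 6.910² = 4.00 × 47.75 = 191 g/mol

191 g/mol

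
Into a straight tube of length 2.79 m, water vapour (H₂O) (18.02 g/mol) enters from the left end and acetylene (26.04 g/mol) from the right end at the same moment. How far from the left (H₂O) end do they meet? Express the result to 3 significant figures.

In equal time, each gas travels a distance ∝ its rate ∝ 1/√M, so d_H₂O/d_C₂H₂ = √(M_C₂H₂/M_H₂O) = √(26.04/18.02) = 1.202.
With d_H₂O + d_C₂H₂ = 2.79 m, d_C₂H₂ = 2.79/(1 + 1.202) = 1.267 m.
d_H₂O = 2.79 − 1.267 = 1.52 m.

1.52 m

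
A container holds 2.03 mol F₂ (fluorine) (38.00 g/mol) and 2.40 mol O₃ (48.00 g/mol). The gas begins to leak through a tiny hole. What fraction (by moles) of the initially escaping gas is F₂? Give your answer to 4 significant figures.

Rate_i ∝ x_i/√M_i (Graham's law weighted by mole fraction), so the effusate composition follows n_i/√M_i.
Mole fraction of F₂ in the effusate = (n_F₂/√M_F₂) / (n_F₂/√M_F₂ + n_O₃/√M_O₃)
= (2.03/√38.00) / (2.03/√38.00 + 2.40/√48.00) = 0.3293/(0.3293 + 0.3464) = 0.4873.

0.4873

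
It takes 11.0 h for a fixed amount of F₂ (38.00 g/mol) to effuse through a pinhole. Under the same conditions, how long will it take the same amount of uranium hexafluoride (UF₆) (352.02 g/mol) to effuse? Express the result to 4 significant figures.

33.48 h

Graham's law gives t_UF₆/t_F₂ = √(M_UF₆/M_F₂) = √(352.02/38.00) = √9.264 = 3.044.
So the time for UF₆ is 11.0 × 3.044 = 33.48 h.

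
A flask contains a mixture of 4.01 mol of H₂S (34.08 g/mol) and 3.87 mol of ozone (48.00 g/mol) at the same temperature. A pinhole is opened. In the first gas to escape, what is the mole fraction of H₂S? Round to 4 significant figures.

The effusion rate of species i is ∝ p_i/√M_i ∝ n_i/√M_i.
So x_H₂S in the escaping gas = (n_H₂S/√M_H₂S) / Σ(n_i/√M_i)
= (4.01/√34.08) / (4.01/√34.08 + 3.87/√48.00) = 0.6869/(0.6869 + 0.5586) = 0.5515.

0.5515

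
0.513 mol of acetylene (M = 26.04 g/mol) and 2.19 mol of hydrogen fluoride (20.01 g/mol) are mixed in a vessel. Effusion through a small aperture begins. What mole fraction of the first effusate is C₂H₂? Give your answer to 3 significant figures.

0.170

The effusion rate of species i is ∝ p_i/√M_i ∝ n_i/√M_i.
Mole fraction of C₂H₂ in the effusate = (n_C₂H₂/√M_C₂H₂) / (n_C₂H₂/√M_C₂H₂ + n_HF/√M_HF)
= (0.513/√26.04) / (0.513/√26.04 + 2.19/√20.01) = 0.1005/(0.1005 + 0.4896) = 0.170.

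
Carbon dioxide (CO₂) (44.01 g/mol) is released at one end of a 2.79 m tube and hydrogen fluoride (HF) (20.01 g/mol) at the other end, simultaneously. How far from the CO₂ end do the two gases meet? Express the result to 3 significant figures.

Graham's law gives d_CO₂/d_HF = rate_CO₂/rate_HF = √(M_HF/M_CO₂) = √(20.01/44.01) = 0.6743.
With d_CO₂ + d_HF = 2.79 m, d_HF = 2.79/(1 + 0.6743) = 1.666 m.
d_CO₂ = 2.79 − 1.666 = 1.12 m.

1.12 m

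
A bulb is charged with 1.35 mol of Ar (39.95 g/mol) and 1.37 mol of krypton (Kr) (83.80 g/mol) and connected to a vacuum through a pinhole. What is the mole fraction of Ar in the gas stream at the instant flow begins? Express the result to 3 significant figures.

Each component's effusion rate ∝ (its partial pressure)·(1/√M) ∝ n_i/√M_i.
So x_Ar in the escaping gas = (n_Ar/√M_Ar) / Σ(n_i/√M_i)
= (1.35/√39.95) / (1.35/√39.95 + 1.37/√83.80) = 0.2136/(0.2136 + 0.1497) = 0.588.

0.588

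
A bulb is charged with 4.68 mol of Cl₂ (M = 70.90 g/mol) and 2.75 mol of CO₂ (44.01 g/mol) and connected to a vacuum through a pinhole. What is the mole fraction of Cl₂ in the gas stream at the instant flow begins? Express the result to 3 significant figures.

0.573

Effusion rate of each component ∝ n_i/√M_i (partial pressure × 1/√M).
x_Cl₂(eff) = (n_Cl₂/√M_Cl₂) / (n_Cl₂/√M_Cl₂ + n_CO₂/√M_CO₂)
= (4.68/√70.90) / (4.68/√70.90 + 2.75/√44.01) = 0.5558/(0.5558 + 0.4145) = 0.573.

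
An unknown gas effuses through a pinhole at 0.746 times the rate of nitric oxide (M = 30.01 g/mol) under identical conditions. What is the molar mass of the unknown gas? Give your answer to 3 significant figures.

53.9 g/mol

Since effusion rate ∝ 1/√M, rate_X/rate_NO = √(M_NO/M_X).
0.746 = √(30.01/M_X)
M_X = 30.01 / 0.746² = 30.01 / 0.5565 = 53.9 g/mol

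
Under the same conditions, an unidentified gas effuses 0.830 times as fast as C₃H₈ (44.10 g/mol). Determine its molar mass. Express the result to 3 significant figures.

64.0 g/mol

Graham's law gives rate_X/rate_C₃H₈ = √(M_C₃H₈/M_X).
0.830 = √(44.10/M_X)
M_X = 44.10 / 0.830² = 44.10 / 0.6889 = 64.0 g/mol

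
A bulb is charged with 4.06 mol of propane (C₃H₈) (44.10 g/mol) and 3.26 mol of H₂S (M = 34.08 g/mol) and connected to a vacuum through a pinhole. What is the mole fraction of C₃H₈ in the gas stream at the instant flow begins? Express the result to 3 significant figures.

0.523

Effusion rate of each component ∝ n_i/√M_i (partial pressure × 1/√M).
So x_C₃H₈ in the escaping gas = (n_C₃H₈/√M_C₃H₈) / Σ(n_i/√M_i)
= (4.06/√44.10) / (4.06/√44.10 + 3.26/√34.08) = 0.6114/(0.6114 + 0.5584) = 0.523.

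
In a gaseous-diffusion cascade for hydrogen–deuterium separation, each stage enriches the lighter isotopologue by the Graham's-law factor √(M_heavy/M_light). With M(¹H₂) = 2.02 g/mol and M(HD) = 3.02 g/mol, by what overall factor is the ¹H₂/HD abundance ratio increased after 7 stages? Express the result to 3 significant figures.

4.09

Each stage multiplies the ratio by α = √(3.02/2.02), so after 7 stages the overall factor is α^7 = (3.02/2.02)^(7/2).
= 1.49505^(7/2) = 4.09.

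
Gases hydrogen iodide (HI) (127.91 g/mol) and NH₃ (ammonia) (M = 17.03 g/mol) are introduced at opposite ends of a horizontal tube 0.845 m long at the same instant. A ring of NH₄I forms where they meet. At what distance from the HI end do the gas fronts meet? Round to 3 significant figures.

Graham's law gives d_HI/d_NH₃ = rate_HI/rate_NH₃ = √(M_NH₃/M_HI) = √(17.03/127.91) = 0.3649.
With d_HI + d_NH₃ = 0.845 m, d_NH₃ = 0.845/(1 + 0.3649) = 0.6191 m.
d_HI = 0.845 − 0.6191 = 0.226 m.

0.226 m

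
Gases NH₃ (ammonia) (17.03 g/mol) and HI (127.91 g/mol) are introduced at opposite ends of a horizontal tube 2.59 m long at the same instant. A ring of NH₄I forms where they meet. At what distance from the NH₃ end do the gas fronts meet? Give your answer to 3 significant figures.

1.90 m

Distances travelled in equal time are proportional to diffusion rates, so d_NH₃/d_HI = √(M_HI/M_NH₃) = √(127.91/17.03) = 2.741.
With d_NH₃ + d_HI = 2.59 m, d_HI = 2.59/(1 + 2.741) = 0.6924 m.
d_NH₃ = 2.59 − 0.6924 = 1.90 m.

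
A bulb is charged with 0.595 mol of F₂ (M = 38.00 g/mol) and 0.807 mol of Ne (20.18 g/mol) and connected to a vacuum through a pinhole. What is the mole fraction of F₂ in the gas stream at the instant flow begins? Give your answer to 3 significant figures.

0.350

Effusion rate of each component ∝ n_i/√M_i (partial pressure × 1/√M).
Mole fraction of F₂ in the effusate = (n_F₂/√M_F₂) / (n_F₂/√M_F₂ + n_Ne/√M_Ne)
= (0.595/√38.00) / (0.595/√38.00 + 0.807/√20.18) = 0.09652/(0.09652 + 0.1796) = 0.350.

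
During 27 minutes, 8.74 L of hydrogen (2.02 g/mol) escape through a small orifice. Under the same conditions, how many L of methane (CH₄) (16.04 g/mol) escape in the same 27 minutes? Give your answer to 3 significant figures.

3.10 L

Graham's law gives rate_CH₄/rate_H₂ = √(M_H₂/M_CH₄) = √(2.02/16.04) = √0.1259 = 0.3549.
So the volume for CH₄ is 8.74 × 0.3549 = 3.10 L.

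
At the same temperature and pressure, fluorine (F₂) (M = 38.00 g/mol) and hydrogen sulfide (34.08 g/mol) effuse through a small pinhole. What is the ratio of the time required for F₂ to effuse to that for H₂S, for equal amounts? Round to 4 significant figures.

1.056

Graham's law gives t_F₂/t_H₂S = √(M_F₂/M_H₂S) = √(38.00/34.08) = √1.115 = 1.056.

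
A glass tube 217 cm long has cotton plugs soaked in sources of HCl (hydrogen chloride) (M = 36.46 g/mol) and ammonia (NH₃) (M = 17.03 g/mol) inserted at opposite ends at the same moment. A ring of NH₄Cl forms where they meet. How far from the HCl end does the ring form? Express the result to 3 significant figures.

88.1 cm

The fronts meet when d_HCl + d_NH₃ = L with d_HCl/d_NH₃ = √(M_NH₃/M_HCl) (Graham's law). Here √(M_NH₃/M_HCl) = √(17.03/36.46) = 0.6834.
With d_HCl + d_NH₃ = 217 cm, d_NH₃ = 217/(1 + 0.6834) = 128.9 cm.
d_HCl = 217 − 128.9 = 88.1 cm.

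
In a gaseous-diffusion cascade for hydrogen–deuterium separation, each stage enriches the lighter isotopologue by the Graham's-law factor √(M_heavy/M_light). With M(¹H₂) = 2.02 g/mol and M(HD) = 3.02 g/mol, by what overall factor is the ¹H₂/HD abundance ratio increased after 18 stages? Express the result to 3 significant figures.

37.3

The single-stage factor is √(M_heavy/M_light), so 18 stages give [√(3.02/2.02)]^18 = (3.02/2.02)^(18/2).
= 1.49505^9 = 37.3.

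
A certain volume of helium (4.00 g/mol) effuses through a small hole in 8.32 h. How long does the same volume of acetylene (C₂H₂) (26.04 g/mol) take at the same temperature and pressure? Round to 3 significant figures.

From Graham's law, t_C₂H₂/t_He = √(M_C₂H₂/M_He) = √(26.04/4.00) = √6.510 = 2.551.
So the time for C₂H₂ is 8.32 × 2.551 = 21.2 h.

21.2 h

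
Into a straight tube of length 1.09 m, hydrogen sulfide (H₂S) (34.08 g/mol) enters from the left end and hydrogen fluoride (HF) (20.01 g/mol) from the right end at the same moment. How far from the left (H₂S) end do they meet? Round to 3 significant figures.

In equal time, each gas travels a distance ∝ its rate ∝ 1/√M, so d_H₂S/d_HF = √(M_HF/M_H₂S) = √(20.01/34.08) = 0.7663.
With d_H₂S + d_HF = 1.09 m, d_HF = 1.09/(1 + 0.7663) = 0.6171 m.
d_H₂S = 1.09 − 0.6171 = 0.473 m.

0.473 m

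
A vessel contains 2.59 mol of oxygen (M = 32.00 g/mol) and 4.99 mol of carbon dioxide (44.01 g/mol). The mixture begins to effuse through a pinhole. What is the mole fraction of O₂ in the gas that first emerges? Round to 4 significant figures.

0.3784

Effusion rate of each component ∝ n_i/√M_i (partial pressure × 1/√M).
x_O₂(eff) = (n_O₂/√M_O₂) / (n_O₂/√M_O₂ + n_CO₂/√M_CO₂)
= (2.59/√32.00) / (2.59/√32.00 + 4.99/√44.01) = 0.4579/(0.4579 + 0.7522) = 0.3784.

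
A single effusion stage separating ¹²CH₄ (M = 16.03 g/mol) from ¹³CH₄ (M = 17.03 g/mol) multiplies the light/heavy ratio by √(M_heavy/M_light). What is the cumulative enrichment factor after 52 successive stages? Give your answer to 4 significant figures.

After 52 stages the ratio has grown by (√(17.03/16.03))^52 = (17.03/16.03)^(52/2).
= 1.06238^26 = 4.823.

4.823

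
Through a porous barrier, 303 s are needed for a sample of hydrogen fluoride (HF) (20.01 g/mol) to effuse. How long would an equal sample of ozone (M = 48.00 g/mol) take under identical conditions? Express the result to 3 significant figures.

469 s

From Graham's law, t_O₃/t_HF = √(M_O₃/M_HF) = √(48.00/20.01) = √2.399 = 1.549.
So the time for O₃ is 303 × 1.549 = 469 s.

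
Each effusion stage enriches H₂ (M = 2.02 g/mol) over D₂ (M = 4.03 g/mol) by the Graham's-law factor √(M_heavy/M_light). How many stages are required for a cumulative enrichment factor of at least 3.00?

4

With α = √(4.03/2.02) per stage, ln α = ½ ln(1.99505) = 0.3453.
Need α^N ≥ 3.00 ⇒ N ≥ ln(3.00) / ln α = 1.099 / 0.3453 = 3.18.
So at least 4 stages are needed.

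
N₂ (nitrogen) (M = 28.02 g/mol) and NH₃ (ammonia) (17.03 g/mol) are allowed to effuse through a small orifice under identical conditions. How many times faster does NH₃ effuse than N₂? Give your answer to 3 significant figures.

1.28

Using Graham's law: rate_NH₃/rate_N₂ = √(M_N₂/M_NH₃) = √(28.02/17.03) = √1.645 = 1.28.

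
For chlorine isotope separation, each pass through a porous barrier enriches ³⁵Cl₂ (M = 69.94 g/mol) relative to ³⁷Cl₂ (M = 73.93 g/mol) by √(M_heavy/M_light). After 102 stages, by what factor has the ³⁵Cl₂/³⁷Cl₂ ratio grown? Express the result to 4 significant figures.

After 102 stages the ratio has grown by (√(73.93/69.94))^102 = (73.93/69.94)^(102/2).
= 1.05705^51 = 16.94.

16.94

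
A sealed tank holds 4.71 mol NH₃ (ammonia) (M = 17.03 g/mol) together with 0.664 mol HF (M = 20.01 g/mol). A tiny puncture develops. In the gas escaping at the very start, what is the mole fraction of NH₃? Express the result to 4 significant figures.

0.8849

Each component's effusion rate ∝ (its partial pressure)·(1/√M) ∝ n_i/√M_i.
So x_NH₃ in the escaping gas = (n_NH₃/√M_NH₃) / Σ(n_i/√M_i)
= (4.71/√17.03) / (4.71/√17.03 + 0.664/√20.01) = 1.141/(1.141 + 0.1484) = 0.8849.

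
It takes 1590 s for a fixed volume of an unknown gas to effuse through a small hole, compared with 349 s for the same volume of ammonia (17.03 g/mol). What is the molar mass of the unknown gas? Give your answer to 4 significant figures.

Since effusion rate ∝ 1/√M, t_X/t_NH₃ = √(M_X/M_NH₃).
1590/349 = 4.556 = √(M_X/17.03)
M_X = 17.03 × 4.556² = 17.03 × 20.76 = 353.5 g/mol

353.5 g/mol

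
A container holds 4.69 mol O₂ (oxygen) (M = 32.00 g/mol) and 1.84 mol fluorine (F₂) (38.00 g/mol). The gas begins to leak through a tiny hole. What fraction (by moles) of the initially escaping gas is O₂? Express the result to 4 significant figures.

The effusion rate of species i is ∝ p_i/√M_i ∝ n_i/√M_i.
So x_O₂ in the escaping gas = (n_O₂/√M_O₂) / Σ(n_i/√M_i)
= (4.69/√32.00) / (4.69/√32.00 + 1.84/√38.00) = 0.8291/(0.8291 + 0.2985) = 0.7353.

0.7353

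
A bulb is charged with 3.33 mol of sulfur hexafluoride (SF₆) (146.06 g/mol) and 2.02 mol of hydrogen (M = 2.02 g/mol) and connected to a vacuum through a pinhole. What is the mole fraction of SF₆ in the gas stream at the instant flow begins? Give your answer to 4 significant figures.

Rate_i ∝ x_i/√M_i (Graham's law weighted by mole fraction), so the effusate composition follows n_i/√M_i.
Mole fraction of SF₆ in the effusate = (n_SF₆/√M_SF₆) / (n_SF₆/√M_SF₆ + n_H₂/√M_H₂)
= (3.33/√146.06) / (3.33/√146.06 + 2.02/√2.02) = 0.2755/(0.2755 + 1.421) = 0.1624.

0.1624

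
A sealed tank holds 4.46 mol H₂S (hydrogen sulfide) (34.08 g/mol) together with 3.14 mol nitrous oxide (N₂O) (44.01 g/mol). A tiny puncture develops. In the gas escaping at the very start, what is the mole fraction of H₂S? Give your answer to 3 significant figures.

Rate_i ∝ x_i/√M_i (Graham's law weighted by mole fraction), so the effusate composition follows n_i/√M_i.
So x_H₂S in the escaping gas = (n_H₂S/√M_H₂S) / Σ(n_i/√M_i)
= (4.46/√34.08) / (4.46/√34.08 + 3.14/√44.01) = 0.7640/(0.7640 + 0.4733) = 0.617.

0.617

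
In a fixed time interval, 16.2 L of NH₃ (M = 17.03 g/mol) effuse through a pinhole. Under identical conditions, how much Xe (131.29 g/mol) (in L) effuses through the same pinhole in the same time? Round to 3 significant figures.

5.83 L

Since effusion rate ∝ 1/√M, rate_Xe/rate_NH₃ = √(M_NH₃/M_Xe) = √(17.03/131.29) = √0.1297 = 0.3602.
So the volume for Xe is 16.2 × 0.3602 = 5.83 L.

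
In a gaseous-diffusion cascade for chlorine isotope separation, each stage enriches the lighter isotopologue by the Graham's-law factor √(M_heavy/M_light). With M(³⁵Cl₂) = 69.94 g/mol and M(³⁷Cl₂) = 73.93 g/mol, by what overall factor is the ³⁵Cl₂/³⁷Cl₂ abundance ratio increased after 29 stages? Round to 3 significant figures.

After 29 stages the ratio has grown by (√(73.93/69.94))^29 = (73.93/69.94)^(29/2).
= 1.05705^(29/2) = 2.24.

2.24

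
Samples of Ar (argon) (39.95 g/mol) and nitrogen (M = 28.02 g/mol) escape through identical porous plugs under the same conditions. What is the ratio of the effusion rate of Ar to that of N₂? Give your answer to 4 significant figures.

By Graham's law, rate_Ar/rate_N₂ = √(M_N₂/M_Ar) = √(28.02/39.95) = √0.7014 = 0.8375.

0.8375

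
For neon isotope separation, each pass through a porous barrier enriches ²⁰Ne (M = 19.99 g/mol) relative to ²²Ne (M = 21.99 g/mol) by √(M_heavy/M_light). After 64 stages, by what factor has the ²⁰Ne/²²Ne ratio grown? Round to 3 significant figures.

Each stage multiplies the ratio by α = √(21.99/19.99), so after 64 stages the overall factor is α^64 = (21.99/19.99)^(64/2).
= 1.10005^32 = 21.1.

21.1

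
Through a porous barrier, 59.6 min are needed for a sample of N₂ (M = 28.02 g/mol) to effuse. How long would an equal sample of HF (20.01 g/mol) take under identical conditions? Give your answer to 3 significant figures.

50.4 min

By Graham's law, t_HF/t_N₂ = √(M_HF/M_N₂) = √(20.01/28.02) = √0.7141 = 0.8451.
So the time for HF is 59.6 × 0.8451 = 50.4 min.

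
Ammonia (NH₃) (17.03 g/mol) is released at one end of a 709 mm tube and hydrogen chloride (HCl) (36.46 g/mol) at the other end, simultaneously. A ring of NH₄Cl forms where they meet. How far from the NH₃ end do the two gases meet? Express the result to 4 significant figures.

421.2 mm

Distances travelled in equal time are proportional to diffusion rates, so d_NH₃/d_HCl = √(M_HCl/M_NH₃) = √(36.46/17.03) = 1.463.
With d_NH₃ + d_HCl = 709 mm, d_HCl = 709/(1 + 1.463) = 287.8 mm.
d_NH₃ = 709 − 287.8 = 421.2 mm.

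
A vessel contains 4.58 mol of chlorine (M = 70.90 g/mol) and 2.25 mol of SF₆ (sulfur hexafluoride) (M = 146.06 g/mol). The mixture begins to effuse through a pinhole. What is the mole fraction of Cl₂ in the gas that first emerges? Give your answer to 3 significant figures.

0.745

Each component's effusion rate ∝ (its partial pressure)·(1/√M) ∝ n_i/√M_i.
Mole fraction of Cl₂ in the effusate = (n_Cl₂/√M_Cl₂) / (n_Cl₂/√M_Cl₂ + n_SF₆/√M_SF₆)
= (4.58/√70.90) / (4.58/√70.90 + 2.25/√146.06) = 0.5439/(0.5439 + 0.1862) = 0.745.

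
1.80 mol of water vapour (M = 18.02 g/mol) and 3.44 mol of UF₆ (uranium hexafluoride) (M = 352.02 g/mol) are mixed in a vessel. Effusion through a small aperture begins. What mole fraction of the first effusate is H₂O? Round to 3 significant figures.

0.698

Effusion rate of each component ∝ n_i/√M_i (partial pressure × 1/√M).
x_H₂O(eff) = (n_H₂O/√M_H₂O) / (n_H₂O/√M_H₂O + n_UF₆/√M_UF₆)
= (1.80/√18.02) / (1.80/√18.02 + 3.44/√352.02) = 0.4240/(0.4240 + 0.1833) = 0.698.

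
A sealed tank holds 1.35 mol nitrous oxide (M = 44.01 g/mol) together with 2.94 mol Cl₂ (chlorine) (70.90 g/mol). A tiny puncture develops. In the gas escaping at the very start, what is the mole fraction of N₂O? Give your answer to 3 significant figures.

0.368

The effusion rate of species i is ∝ p_i/√M_i ∝ n_i/√M_i.
So x_N₂O in the escaping gas = (n_N₂O/√M_N₂O) / Σ(n_i/√M_i)
= (1.35/√44.01) / (1.35/√44.01 + 2.94/√70.90) = 0.2035/(0.2035 + 0.3492) = 0.368.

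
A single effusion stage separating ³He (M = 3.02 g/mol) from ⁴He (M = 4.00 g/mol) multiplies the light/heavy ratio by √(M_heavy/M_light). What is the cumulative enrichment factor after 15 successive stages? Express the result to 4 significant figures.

8.230

The single-stage factor is √(M_heavy/M_light), so 15 stages give [√(4.00/3.02)]^15 = (4.00/3.02)^(15/2).
= 1.32450^(15/2) = 8.230.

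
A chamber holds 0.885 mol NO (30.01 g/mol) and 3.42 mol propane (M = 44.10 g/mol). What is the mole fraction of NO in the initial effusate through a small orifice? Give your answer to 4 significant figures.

0.2388

Rate_i ∝ x_i/√M_i (Graham's law weighted by mole fraction), so the effusate composition follows n_i/√M_i.
Mole fraction of NO in the effusate = (n_NO/√M_NO) / (n_NO/√M_NO + n_C₃H₈/√M_C₃H₈)
= (0.885/√30.01) / (0.885/√30.01 + 3.42/√44.10) = 0.1616/(0.1616 + 0.5150) = 0.2388.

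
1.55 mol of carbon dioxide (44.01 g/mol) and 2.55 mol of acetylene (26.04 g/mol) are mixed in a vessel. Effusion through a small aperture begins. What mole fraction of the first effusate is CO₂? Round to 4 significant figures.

0.3186

Rate_i ∝ x_i/√M_i (Graham's law weighted by mole fraction), so the effusate composition follows n_i/√M_i.
So x_CO₂ in the escaping gas = (n_CO₂/√M_CO₂) / Σ(n_i/√M_i)
= (1.55/√44.01) / (1.55/√44.01 + 2.55/√26.04) = 0.2336/(0.2336 + 0.4997) = 0.3186.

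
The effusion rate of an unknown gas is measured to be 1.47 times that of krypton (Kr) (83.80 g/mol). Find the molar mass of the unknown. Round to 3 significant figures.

38.8 g/mol

Graham's law gives rate_X/rate_Kr = √(M_Kr/M_X).
1.47 = √(83.80/M_X)
M_X = 83.80 / 1.47² = 83.80 / 2.161 = 38.8 g/mol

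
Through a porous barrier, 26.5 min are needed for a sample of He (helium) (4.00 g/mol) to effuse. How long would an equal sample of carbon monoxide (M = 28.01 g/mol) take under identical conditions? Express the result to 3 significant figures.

70.1 min

From Graham's law, t_CO/t_He = √(M_CO/M_He) = √(28.01/4.00) = √7.003 = 2.646.
So the time for CO is 26.5 × 2.646 = 70.1 min.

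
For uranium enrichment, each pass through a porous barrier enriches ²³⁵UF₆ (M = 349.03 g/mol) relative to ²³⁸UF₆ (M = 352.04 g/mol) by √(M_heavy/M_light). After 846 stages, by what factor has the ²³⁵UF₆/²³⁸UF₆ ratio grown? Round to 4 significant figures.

Each stage multiplies the ratio by α = √(352.04/349.03), so after 846 stages the overall factor is α^846 = (352.04/349.03)^(846/2).
= 1.00862^423 = 37.80.

37.80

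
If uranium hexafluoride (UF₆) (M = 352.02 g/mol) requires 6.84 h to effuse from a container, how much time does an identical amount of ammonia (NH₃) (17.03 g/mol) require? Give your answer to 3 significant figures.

1.50 h

By Graham's law, t_NH₃/t_UF₆ = √(M_NH₃/M_UF₆) = √(17.03/352.02) = √0.04838 = 0.2199.
So the time for NH₃ is 6.84 × 0.2199 = 1.50 h.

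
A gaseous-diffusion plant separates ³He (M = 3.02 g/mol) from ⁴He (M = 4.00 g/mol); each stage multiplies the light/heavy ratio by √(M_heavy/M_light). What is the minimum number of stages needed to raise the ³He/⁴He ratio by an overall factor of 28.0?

24

With α = √(4.00/3.02) per stage, ln α = ½ ln(1.32450) = 0.1405.
Need α^N ≥ 28.0 ⇒ N ≥ ln(28.0) / ln α = 3.332 / 0.1405 = 23.71.
So at least 24 stages are needed.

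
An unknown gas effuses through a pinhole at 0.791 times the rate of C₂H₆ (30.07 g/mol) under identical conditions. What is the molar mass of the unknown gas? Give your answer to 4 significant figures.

48.06 g/mol

From Graham's law, rate_X/rate_C₂H₆ = √(M_C₂H₆/M_X).
0.791 = √(30.07/M_X)
M_X = 30.07 / 0.791² = 30.07 / 0.6257 = 48.06 g/mol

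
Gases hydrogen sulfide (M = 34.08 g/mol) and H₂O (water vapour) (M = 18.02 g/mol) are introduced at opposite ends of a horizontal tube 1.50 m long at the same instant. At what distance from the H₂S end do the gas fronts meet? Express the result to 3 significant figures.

0.632 m

Distances travelled in equal time are proportional to diffusion rates, so d_H₂S/d_H₂O = √(M_H₂O/M_H₂S) = √(18.02/34.08) = 0.7272.
With d_H₂S + d_H₂O = 1.50 m, d_H₂O = 1.50/(1 + 0.7272) = 0.8685 m.
d_H₂S = 1.50 − 0.8685 = 0.632 m.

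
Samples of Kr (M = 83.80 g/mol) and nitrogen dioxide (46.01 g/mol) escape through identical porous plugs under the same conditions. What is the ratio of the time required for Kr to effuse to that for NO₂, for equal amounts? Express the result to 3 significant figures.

By Graham's law, t_Kr/t_NO₂ = √(M_Kr/M_NO₂) = √(83.80/46.01) = √1.821 = 1.35.

1.35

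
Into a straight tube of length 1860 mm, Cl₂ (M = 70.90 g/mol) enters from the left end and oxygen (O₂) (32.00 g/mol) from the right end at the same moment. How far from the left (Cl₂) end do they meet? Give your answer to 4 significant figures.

747.4 mm

Distances travelled in equal time are proportional to diffusion rates, so d_Cl₂/d_O₂ = √(M_O₂/M_Cl₂) = √(32.00/70.90) = 0.6718.
With d_Cl₂ + d_O₂ = 1860 mm, d_O₂ = 1860/(1 + 0.6718) = 1113 mm.
d_Cl₂ = 1860 − 1113 = 747.4 mm.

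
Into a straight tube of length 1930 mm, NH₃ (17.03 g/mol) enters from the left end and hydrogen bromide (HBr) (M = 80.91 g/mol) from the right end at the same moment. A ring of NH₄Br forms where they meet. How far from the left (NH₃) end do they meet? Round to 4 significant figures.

1323 mm

Graham's law gives d_NH₃/d_HBr = rate_NH₃/rate_HBr = √(M_HBr/M_NH₃) = √(80.91/17.03) = 2.180.
With d_NH₃ + d_HBr = 1930 mm, d_HBr = 1930/(1 + 2.180) = 607.0 mm.
d_NH₃ = 1930 − 607.0 = 1323 mm.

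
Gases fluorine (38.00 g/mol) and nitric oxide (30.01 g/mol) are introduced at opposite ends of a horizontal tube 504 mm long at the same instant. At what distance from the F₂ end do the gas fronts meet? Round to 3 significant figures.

The fronts meet when d_F₂ + d_NO = L with d_F₂/d_NO = √(M_NO/M_F₂) (Graham's law). Here √(M_NO/M_F₂) = √(30.01/38.00) = 0.8887.
With d_F₂ + d_NO = 504 mm, d_NO = 504/(1 + 0.8887) = 266.9 mm.
d_F₂ = 504 − 266.9 = 237 mm.

237 mm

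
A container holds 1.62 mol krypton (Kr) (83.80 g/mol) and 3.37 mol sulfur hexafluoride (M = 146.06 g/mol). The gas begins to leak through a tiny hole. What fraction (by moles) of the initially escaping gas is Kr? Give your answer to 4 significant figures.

Effusion rate of each component ∝ n_i/√M_i (partial pressure × 1/√M).
x_Kr(eff) = (n_Kr/√M_Kr) / (n_Kr/√M_Kr + n_SF₆/√M_SF₆)
= (1.62/√83.80) / (1.62/√83.80 + 3.37/√146.06) = 0.1770/(0.1770 + 0.2788) = 0.3882.

0.3882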